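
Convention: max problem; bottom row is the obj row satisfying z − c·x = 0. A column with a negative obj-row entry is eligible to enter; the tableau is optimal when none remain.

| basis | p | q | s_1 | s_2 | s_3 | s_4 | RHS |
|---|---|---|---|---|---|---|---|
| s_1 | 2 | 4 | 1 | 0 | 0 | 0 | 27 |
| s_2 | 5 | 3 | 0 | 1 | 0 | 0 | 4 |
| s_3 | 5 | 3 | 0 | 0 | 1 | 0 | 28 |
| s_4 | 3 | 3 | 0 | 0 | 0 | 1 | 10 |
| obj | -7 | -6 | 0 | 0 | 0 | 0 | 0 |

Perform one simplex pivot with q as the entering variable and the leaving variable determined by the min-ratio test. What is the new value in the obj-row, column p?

3

Ratio test on column q — row 1: 27/4 = 27/4; row 2: 4/3 = 4/3; row 3: 28/3 = 28/3; row 4: 10/3 = 10/3. Minimum is 4/3 at row 2 (s_2 leaves); pivot element 3.
Divide row 2 by 3; eliminate column q from the other rows.
obj-row update in column p: -7 − (-6)·(5/3) = 3.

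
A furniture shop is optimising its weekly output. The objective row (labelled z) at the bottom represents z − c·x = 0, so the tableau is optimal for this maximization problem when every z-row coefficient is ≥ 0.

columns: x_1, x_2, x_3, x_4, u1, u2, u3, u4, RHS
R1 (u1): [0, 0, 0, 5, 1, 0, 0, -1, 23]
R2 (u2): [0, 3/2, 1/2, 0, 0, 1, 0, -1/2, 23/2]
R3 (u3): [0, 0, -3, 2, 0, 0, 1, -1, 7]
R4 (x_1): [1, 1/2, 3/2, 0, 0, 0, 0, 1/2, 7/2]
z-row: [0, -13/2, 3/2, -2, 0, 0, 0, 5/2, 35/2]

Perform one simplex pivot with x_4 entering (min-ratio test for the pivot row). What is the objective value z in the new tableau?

Ratio test on column x_4 — row 1: 23/5 = 23/5; row 2: entry 0 ≤ 0; row 3: 7/2 = 7/2; row 4: entry 0 ≤ 0. Minimum is 7/2 at row 3 (u3 leaves); pivot element 2.
Pivot on row 3; the z-row RHS becomes 35/2 − (-2)·(7/2) = 49/2.

49/2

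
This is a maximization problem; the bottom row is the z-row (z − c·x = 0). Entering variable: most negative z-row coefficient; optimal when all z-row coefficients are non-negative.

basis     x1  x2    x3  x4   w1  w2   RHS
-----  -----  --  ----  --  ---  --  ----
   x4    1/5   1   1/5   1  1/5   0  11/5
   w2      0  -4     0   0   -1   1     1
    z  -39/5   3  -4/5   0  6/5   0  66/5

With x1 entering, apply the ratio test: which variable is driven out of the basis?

x4

Column x1 entries and ratios — x4: (11/5)/(1/5) = 11; w2: 0 ≤ 0, skip.
Smallest ratio is 11 in the row of x4, so x4 leaves.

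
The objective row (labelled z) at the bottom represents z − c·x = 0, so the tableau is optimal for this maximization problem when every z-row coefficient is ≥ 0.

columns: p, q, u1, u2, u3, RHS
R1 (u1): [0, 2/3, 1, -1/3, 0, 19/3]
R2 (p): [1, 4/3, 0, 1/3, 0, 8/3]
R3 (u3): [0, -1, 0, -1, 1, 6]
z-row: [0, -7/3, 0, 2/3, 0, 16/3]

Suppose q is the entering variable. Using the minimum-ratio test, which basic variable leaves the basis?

p

Column q entries and ratios — u1: (19/3)/(2/3) = 19/2; p: (8/3)/(4/3) = 2; u3: -1 ≤ 0, skip.
Smallest ratio is 2 in the row of p, so p leaves.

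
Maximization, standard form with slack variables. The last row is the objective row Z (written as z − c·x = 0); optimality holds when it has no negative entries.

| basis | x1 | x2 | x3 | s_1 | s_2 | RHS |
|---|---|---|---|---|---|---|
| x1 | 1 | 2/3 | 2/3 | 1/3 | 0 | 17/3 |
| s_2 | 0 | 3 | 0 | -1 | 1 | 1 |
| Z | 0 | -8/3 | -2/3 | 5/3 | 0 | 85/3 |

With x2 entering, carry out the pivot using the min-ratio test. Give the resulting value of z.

Ratio test on column x2 — row 1: (17/3)/(2/3) = 17/2; row 2: 1/3 = 1/3. Minimum is 1/3 at row 2 (s_2 leaves); pivot element 3.
Pivot on row 2; the Z-row RHS becomes 85/3 − (-8/3)·(1/3) = 263/9.

263/9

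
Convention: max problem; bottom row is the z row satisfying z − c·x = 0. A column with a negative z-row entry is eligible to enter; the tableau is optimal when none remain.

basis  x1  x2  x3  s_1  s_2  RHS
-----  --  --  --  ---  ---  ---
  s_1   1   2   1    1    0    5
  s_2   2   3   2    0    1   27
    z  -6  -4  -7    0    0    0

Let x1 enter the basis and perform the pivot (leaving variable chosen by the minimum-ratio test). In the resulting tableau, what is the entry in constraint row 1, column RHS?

Ratio test on column x1 — row 1: 5/1 = 5; row 2: 27/2 = 27/2. Minimum is 5 at row 1 (s_1 leaves); pivot element 1.
Divide row 1 by 1; eliminate column x1 from the other rows.
In the new row 1, the RHS entry is the old entry divided by the pivot: 5/1 = 5.

5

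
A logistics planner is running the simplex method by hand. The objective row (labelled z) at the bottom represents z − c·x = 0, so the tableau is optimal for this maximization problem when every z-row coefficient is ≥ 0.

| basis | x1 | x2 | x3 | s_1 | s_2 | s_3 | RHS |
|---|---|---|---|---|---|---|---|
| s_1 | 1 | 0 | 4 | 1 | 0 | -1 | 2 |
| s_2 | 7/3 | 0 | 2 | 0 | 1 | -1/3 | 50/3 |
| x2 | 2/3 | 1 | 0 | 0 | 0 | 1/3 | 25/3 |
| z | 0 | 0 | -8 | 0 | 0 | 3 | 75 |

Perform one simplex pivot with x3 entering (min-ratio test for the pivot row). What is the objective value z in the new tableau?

79

Ratio test on column x3 — row 1: 2/4 = 1/2; row 2: (50/3)/2 = 25/3; row 3: entry 0 ≤ 0. Minimum is 1/2 at row 1 (s_1 leaves); pivot element 4.
Pivot on row 1; the z-row RHS becomes 75 − (-8)·(1/2) = 79.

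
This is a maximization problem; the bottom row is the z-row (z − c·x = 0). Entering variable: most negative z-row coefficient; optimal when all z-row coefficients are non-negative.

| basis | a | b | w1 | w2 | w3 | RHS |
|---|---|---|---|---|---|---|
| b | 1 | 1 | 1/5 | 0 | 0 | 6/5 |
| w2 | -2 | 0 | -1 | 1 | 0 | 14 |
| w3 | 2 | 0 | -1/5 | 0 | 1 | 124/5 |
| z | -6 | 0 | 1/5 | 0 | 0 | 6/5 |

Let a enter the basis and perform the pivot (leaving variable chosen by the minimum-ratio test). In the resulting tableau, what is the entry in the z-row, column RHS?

42/5

Ratio test on column a — row 1: (6/5)/1 = 6/5; row 2: entry -2 ≤ 0; row 3: (124/5)/2 = 62/5. Minimum is 6/5 at row 1 (b leaves); pivot element 1.
Divide row 1 by 1; eliminate column a from the other rows.
z-row update in column RHS: 6/5 − (-6)·(6/5) = 42/5.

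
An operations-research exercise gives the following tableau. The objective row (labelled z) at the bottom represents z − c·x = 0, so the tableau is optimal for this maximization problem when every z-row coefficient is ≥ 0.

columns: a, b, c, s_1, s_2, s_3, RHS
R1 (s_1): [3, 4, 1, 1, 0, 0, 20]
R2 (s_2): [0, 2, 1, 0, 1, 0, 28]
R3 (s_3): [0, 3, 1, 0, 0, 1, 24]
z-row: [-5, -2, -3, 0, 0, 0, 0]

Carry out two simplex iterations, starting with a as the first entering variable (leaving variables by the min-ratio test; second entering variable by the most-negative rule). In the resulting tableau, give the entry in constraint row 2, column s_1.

-1

Ratio test on column a — row 1: 20/3 = 20/3; row 2: entry 0 ≤ 0; row 3: entry 0 ≤ 0. Minimum is 20/3 at row 1 (s_1 leaves); pivot element 3.
Divide row 1 by 3; eliminate column a from the other rows.
Second iteration: most negative z-row entry is -4/3 in column c, so c enters.
Ratio test on column c — row 1: (20/3)/(1/3) = 20; row 2: 28/1 = 28; row 3: 24/1 = 24. Minimum is 20 at row 1 (a leaves); pivot element 1/3.
Divide row 1 by 1/3; eliminate column c from the other rows.
After both pivots, the entry at constraint row 2, column s_1 is -1.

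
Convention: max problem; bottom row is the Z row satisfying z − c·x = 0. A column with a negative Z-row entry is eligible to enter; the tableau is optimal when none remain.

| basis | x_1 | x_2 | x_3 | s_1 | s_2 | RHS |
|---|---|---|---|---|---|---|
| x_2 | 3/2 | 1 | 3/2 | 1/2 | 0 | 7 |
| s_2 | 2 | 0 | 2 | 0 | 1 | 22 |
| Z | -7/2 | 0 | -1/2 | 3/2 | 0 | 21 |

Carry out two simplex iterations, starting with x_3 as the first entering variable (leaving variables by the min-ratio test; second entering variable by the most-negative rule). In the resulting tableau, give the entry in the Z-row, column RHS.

112/3

Ratio test on column x_3 — row 1: 7/(3/2) = 14/3; row 2: 22/2 = 11. Minimum is 14/3 at row 1 (x_2 leaves); pivot element 3/2.
Divide row 1 by 3/2; eliminate column x_3 from the other rows.
Second iteration: most negative Z-row entry is -3 in column x_1, so x_1 enters.
Ratio test on column x_1 — row 1: (14/3)/1 = 14/3; row 2: entry 0 ≤ 0. Minimum is 14/3 at row 1 (x_3 leaves); pivot element 1.
Divide row 1 by 1; eliminate column x_1 from the other rows.
After both pivots, the entry at the Z-row, column RHS is 112/3.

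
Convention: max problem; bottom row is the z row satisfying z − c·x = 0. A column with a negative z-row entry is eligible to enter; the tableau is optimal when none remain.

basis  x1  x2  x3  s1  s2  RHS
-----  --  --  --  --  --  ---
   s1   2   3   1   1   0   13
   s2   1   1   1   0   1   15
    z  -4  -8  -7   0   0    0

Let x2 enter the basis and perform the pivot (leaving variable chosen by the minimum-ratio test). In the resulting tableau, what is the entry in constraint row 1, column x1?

2/3

Ratio test on column x2 — row 1: 13/3 = 13/3; row 2: 15/1 = 15. Minimum is 13/3 at row 1 (s1 leaves); pivot element 3.
Divide row 1 by 3; eliminate column x2 from the other rows.
In the new row 1, the x1 entry is the old entry divided by the pivot: 2/3 = 2/3.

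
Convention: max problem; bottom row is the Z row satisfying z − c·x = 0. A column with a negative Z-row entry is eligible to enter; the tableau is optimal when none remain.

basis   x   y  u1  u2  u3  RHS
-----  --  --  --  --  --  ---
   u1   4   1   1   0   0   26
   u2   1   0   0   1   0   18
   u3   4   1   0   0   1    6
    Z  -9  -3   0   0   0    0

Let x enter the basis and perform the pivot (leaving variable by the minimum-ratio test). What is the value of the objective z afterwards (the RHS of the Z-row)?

27/2

Ratio test on column x — row 1: 26/4 = 13/2; row 2: 18/1 = 18; row 3: 6/4 = 3/2. Minimum is 3/2 at row 3 (u3 leaves); pivot element 4.
Pivot on row 3; the Z-row RHS becomes 0 − (-9)·(3/2) = 27/2.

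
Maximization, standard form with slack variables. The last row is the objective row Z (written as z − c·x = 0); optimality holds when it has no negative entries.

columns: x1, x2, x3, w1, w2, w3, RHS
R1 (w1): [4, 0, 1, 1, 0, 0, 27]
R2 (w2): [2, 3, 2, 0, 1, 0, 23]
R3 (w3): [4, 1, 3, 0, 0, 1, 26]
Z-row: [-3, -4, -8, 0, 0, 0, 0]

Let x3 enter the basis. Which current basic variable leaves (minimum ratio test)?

w3

Column x3 entries and ratios — w1: 27/1 = 27; w2: 23/2 = 23/2; w3: 26/3 = 26/3.
Smallest ratio is 26/3 in the row of w3, so w3 leaves.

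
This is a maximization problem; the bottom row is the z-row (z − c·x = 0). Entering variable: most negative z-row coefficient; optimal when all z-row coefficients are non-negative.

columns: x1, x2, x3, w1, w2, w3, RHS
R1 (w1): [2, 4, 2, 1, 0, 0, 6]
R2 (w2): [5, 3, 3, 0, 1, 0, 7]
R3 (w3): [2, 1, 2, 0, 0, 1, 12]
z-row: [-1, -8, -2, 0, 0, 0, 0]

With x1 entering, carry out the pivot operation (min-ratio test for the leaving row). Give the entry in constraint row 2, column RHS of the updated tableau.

Ratio test on column x1 — row 1: 6/2 = 3; row 2: 7/5 = 7/5; row 3: 12/2 = 6. Minimum is 7/5 at row 2 (w2 leaves); pivot element 5.
Divide row 2 by 5; eliminate column x1 from the other rows.
In the new row 2, the RHS entry is the old entry divided by the pivot: 7/5 = 7/5.

7/5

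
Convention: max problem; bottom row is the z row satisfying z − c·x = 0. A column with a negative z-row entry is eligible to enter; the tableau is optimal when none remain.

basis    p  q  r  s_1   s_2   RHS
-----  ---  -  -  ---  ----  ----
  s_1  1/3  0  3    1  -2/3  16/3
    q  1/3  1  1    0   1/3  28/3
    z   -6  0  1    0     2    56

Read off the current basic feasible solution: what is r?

r is not in the basis, so in the current basic feasible solution r = 0.

0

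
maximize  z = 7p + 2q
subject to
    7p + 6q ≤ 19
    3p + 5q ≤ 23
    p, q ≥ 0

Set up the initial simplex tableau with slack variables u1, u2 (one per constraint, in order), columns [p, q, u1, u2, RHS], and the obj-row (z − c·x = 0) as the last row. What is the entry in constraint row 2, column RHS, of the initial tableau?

23

The RHS of constraint 2 is b_2 = 23.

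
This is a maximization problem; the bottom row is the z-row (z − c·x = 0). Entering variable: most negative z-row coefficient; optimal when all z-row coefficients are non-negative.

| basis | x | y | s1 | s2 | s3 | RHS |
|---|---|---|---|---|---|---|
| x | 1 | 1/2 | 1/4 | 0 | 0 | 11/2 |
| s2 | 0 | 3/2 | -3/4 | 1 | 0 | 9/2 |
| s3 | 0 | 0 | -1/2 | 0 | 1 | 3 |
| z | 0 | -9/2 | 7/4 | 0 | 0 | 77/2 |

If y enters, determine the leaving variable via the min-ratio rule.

s2

Column y entries and ratios — x: (11/2)/(1/2) = 11; s2: (9/2)/(3/2) = 3; s3: 0 ≤ 0, skip.
Smallest ratio is 3 in the row of s2, so s2 leaves.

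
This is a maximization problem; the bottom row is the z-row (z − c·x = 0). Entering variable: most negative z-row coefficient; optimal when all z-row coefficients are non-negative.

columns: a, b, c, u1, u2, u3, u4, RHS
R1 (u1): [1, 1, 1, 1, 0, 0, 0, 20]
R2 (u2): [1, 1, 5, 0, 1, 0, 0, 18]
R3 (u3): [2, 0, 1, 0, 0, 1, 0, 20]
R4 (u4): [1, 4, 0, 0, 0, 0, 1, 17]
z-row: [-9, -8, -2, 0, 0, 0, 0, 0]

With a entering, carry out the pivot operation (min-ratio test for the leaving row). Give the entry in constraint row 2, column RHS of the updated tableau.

Ratio test on column a — row 1: 20/1 = 20; row 2: 18/1 = 18; row 3: 20/2 = 10; row 4: 17/1 = 17. Minimum is 10 at row 3 (u3 leaves); pivot element 2.
Divide row 3 by 2; eliminate column a from the other rows.
Row 2 update in column RHS: 18 − 1·10 = 8.

8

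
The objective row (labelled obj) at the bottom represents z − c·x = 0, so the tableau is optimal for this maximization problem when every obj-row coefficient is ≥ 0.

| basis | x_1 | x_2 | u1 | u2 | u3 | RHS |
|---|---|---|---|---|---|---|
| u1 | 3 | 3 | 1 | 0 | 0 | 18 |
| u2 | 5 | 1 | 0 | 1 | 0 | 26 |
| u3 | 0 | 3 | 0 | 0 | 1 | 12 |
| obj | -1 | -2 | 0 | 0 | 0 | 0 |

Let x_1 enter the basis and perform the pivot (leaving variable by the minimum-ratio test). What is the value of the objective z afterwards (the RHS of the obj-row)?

26/5

Ratio test on column x_1 — row 1: 18/3 = 6; row 2: 26/5 = 26/5; row 3: entry 0 ≤ 0. Minimum is 26/5 at row 2 (u2 leaves); pivot element 5.
Pivot on row 2; the obj-row RHS becomes 0 − (-1)·(26/5) = 26/5.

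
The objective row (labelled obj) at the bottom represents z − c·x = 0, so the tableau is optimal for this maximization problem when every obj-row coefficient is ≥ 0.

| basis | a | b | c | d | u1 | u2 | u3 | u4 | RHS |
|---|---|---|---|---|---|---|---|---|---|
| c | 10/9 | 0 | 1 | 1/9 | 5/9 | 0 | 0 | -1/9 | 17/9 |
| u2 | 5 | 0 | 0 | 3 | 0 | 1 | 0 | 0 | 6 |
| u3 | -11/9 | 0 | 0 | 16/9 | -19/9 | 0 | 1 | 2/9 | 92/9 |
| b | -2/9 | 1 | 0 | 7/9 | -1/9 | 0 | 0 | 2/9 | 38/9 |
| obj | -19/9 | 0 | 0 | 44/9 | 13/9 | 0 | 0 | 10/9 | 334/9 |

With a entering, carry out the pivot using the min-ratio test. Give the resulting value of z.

1784/45

Ratio test on column a — row 1: (17/9)/(10/9) = 17/10; row 2: 6/5 = 6/5; row 3: entry -11/9 ≤ 0; row 4: entry -2/9 ≤ 0. Minimum is 6/5 at row 2 (u2 leaves); pivot element 5.
Pivot on row 2; the obj-row RHS becomes 334/9 − (-19/9)·(6/5) = 1784/45.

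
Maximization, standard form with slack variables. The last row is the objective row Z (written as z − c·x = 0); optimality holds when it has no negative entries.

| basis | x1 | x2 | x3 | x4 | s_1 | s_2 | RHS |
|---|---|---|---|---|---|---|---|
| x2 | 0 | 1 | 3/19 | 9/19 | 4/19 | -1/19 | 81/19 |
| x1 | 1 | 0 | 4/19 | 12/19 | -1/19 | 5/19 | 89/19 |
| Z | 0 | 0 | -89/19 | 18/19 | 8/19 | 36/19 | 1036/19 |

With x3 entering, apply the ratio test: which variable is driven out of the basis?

Column x3 entries and ratios — x2: (81/19)/(3/19) = 27; x1: (89/19)/(4/19) = 89/4.
Smallest ratio is 89/4 in the row of x1, so x1 leaves.

x1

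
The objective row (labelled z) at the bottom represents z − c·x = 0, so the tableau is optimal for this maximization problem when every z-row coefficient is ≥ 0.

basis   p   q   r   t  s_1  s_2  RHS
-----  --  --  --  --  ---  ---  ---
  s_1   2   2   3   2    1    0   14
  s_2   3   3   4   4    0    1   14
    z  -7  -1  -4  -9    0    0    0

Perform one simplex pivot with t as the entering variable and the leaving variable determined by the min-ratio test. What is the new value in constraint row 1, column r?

1

Ratio test on column t — row 1: 14/2 = 7; row 2: 14/4 = 7/2. Minimum is 7/2 at row 2 (s_2 leaves); pivot element 4.
Divide row 2 by 4; eliminate column t from the other rows.
Row 1 update in column r: 3 − 2·1 = 1.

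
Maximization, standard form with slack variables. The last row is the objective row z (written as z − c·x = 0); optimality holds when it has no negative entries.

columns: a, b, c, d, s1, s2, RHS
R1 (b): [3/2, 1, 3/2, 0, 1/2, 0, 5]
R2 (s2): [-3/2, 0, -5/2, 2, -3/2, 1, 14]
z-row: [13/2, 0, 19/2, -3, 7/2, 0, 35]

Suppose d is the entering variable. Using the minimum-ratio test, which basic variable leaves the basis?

Column d entries and ratios — b: 0 ≤ 0, skip; s2: 14/2 = 7.
Smallest ratio is 7 in the row of s2, so s2 leaves.

s2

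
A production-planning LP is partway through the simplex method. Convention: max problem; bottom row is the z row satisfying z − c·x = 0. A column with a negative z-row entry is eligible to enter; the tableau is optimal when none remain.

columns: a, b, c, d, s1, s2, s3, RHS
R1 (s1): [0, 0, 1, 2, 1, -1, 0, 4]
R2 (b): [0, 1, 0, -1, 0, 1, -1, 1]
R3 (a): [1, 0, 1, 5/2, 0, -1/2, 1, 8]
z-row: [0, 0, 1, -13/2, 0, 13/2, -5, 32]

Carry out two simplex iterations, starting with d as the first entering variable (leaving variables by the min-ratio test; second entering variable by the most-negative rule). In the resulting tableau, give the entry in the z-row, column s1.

Ratio test on column d — row 1: 4/2 = 2; row 2: entry -1 ≤ 0; row 3: 8/(5/2) = 16/5. Minimum is 2 at row 1 (s1 leaves); pivot element 2.
Divide row 1 by 2; eliminate column d from the other rows.
Second iteration: most negative z-row entry is -5 in column s3, so s3 enters.
Ratio test on column s3 — row 1: entry 0 ≤ 0; row 2: entry -1 ≤ 0; row 3: 3/1 = 3. Minimum is 3 at row 3 (a leaves); pivot element 1.
Divide row 3 by 1; eliminate column s3 from the other rows.
After both pivots, the entry at the z-row, column s1 is -3.

-3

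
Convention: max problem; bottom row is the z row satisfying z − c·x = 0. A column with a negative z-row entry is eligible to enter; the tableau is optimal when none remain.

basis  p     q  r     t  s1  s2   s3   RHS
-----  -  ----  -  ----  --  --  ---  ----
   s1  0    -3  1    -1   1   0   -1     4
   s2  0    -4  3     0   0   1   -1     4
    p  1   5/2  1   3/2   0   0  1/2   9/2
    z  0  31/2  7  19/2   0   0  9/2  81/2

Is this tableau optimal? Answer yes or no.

Every z-row coefficient is ≥ 0, so the tableau is optimal.

yes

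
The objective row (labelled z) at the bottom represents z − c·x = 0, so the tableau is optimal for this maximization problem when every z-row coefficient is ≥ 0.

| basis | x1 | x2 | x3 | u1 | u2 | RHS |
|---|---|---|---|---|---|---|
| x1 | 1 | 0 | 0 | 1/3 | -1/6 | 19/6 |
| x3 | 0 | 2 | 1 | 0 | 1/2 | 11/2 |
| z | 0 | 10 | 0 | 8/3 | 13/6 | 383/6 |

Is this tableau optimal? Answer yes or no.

Every z-row coefficient is ≥ 0, so the tableau is optimal.

yes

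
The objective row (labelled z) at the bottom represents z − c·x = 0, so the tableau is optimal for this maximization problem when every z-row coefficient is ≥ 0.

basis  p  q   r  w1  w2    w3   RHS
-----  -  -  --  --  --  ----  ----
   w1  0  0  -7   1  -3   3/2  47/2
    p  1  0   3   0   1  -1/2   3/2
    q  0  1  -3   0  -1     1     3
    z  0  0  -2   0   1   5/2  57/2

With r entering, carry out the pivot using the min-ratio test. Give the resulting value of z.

Ratio test on column r — row 1: entry -7 ≤ 0; row 2: (3/2)/3 = 1/2; row 3: entry -3 ≤ 0. Minimum is 1/2 at row 2 (p leaves); pivot element 3.
Pivot on row 2; the z-row RHS becomes 57/2 − (-2)·(1/2) = 59/2.

59/2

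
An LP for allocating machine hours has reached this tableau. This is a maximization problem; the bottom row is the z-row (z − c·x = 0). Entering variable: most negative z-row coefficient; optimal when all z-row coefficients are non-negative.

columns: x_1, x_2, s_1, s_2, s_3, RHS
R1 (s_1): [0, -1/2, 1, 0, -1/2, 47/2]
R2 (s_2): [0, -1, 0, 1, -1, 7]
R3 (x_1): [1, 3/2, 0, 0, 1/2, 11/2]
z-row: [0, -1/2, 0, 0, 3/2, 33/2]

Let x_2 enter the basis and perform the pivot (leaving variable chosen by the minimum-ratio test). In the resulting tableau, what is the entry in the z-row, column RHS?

55/3

Ratio test on column x_2 — row 1: entry -1/2 ≤ 0; row 2: entry -1 ≤ 0; row 3: (11/2)/(3/2) = 11/3. Minimum is 11/3 at row 3 (x_1 leaves); pivot element 3/2.
Divide row 3 by 3/2; eliminate column x_2 from the other rows.
z-row update in column RHS: 33/2 − (-1/2)·(11/3) = 55/3.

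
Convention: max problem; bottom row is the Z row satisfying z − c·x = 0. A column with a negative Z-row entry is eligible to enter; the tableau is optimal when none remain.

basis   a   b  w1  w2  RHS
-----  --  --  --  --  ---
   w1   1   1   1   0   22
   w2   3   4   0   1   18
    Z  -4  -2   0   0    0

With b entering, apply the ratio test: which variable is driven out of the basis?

Column b entries and ratios — w1: 22/1 = 22; w2: 18/4 = 9/2.
Smallest ratio is 9/2 in the row of w2, so w2 leaves.

w2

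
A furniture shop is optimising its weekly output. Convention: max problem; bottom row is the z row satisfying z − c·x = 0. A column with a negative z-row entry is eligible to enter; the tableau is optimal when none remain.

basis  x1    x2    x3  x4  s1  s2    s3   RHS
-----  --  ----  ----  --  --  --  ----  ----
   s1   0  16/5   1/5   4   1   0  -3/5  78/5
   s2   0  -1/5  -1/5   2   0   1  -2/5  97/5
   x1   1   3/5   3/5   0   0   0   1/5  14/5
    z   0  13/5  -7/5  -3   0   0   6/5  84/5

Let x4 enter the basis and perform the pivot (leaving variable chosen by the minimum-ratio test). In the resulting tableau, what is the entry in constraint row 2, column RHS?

Ratio test on column x4 — row 1: (78/5)/4 = 39/10; row 2: (97/5)/2 = 97/10; row 3: entry 0 ≤ 0. Minimum is 39/10 at row 1 (s1 leaves); pivot element 4.
Divide row 1 by 4; eliminate column x4 from the other rows.
Row 2 update in column RHS: 97/5 − 2·(39/10) = 58/5.

58/5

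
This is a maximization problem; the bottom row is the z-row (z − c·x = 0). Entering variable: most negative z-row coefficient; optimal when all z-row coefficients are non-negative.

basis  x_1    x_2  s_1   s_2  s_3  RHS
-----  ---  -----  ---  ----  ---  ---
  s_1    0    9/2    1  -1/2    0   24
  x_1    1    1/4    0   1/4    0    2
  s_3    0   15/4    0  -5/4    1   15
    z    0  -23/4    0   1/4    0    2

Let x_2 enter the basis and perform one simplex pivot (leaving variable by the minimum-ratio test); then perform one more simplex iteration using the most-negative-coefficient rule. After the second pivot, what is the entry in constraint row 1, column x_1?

-3

Ratio test on column x_2 — row 1: 24/(9/2) = 16/3; row 2: 2/(1/4) = 8; row 3: 15/(15/4) = 4. Minimum is 4 at row 3 (s_3 leaves); pivot element 15/4.
Divide row 3 by 15/4; eliminate column x_2 from the other rows.
Second iteration: most negative z-row entry is -5/3 in column s_2, so s_2 enters.
Ratio test on column s_2 — row 1: 6/1 = 6; row 2: 1/(1/3) = 3; row 3: entry -1/3 ≤ 0. Minimum is 3 at row 2 (x_1 leaves); pivot element 1/3.
Divide row 2 by 1/3; eliminate column s_2 from the other rows.
After both pivots, the entry at constraint row 1, column x_1 is -3.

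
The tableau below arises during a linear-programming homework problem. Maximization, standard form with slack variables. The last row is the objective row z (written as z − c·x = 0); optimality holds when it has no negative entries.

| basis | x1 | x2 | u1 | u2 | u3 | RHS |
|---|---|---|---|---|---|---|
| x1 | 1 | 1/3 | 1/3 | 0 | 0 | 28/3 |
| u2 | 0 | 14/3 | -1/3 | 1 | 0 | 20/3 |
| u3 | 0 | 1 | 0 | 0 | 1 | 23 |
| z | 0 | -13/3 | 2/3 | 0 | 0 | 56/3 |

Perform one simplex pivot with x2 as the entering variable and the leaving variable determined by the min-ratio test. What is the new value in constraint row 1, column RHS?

62/7

Ratio test on column x2 — row 1: (28/3)/(1/3) = 28; row 2: (20/3)/(14/3) = 10/7; row 3: 23/1 = 23. Minimum is 10/7 at row 2 (u2 leaves); pivot element 14/3.
Divide row 2 by 14/3; eliminate column x2 from the other rows.
Row 1 update in column RHS: 28/3 − (1/3)·(10/7) = 62/7.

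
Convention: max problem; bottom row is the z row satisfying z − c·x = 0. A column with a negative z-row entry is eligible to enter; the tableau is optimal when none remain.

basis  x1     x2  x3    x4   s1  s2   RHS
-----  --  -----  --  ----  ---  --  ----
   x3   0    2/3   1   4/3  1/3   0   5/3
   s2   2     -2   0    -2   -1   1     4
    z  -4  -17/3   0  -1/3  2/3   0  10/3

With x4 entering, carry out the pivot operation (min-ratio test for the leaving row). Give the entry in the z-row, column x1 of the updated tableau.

-4

Ratio test on column x4 — row 1: (5/3)/(4/3) = 5/4; row 2: entry -2 ≤ 0. Minimum is 5/4 at row 1 (x3 leaves); pivot element 4/3.
Divide row 1 by 4/3; eliminate column x4 from the other rows.
z-row update in column x1: -4 − (-1/3)·0 = -4.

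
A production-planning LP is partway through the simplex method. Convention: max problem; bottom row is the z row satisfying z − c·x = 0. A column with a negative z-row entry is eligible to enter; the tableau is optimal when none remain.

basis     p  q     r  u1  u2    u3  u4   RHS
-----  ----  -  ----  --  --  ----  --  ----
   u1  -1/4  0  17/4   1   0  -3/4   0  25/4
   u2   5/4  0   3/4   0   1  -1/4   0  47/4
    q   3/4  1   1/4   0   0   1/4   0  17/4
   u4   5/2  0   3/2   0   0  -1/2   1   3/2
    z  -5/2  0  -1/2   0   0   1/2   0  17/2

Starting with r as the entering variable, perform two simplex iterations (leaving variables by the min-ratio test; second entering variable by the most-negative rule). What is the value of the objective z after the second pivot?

10

Ratio test on column r — row 1: (25/4)/(17/4) = 25/17; row 2: (47/4)/(3/4) = 47/3; row 3: (17/4)/(1/4) = 17; row 4: (3/2)/(3/2) = 1. Minimum is 1 at row 4 (u4 leaves); pivot element 3/2.
Pivot on row 4; the z-row RHS becomes 17/2 − (-1/2)·1 = 9.
Next entering variable (most negative z-row entry -5/3): p.
Ratio test on column p — row 1: entry -22/3 ≤ 0; row 2: entry 0 ≤ 0; row 3: 4/(1/3) = 12; row 4: 1/(5/3) = 3/5. Minimum is 3/5 at row 4 (r leaves); pivot element 5/3.
After the second pivot the z-row RHS is 9 − (-5/3)·(3/5) = 10.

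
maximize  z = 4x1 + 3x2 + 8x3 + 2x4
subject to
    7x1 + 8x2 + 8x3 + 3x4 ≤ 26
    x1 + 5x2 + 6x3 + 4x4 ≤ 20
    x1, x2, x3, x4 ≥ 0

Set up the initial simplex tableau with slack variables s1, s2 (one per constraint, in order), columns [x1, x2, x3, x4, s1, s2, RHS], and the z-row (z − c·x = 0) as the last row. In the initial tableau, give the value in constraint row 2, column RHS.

The RHS of constraint 2 is b_2 = 20.

20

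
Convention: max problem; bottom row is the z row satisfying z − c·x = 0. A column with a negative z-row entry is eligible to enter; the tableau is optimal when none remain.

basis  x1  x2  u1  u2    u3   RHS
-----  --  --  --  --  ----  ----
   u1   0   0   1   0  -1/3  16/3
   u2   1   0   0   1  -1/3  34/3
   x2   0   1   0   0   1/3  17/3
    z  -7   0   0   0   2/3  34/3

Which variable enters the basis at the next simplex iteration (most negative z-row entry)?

x1

Negative z-row entries: x1: -7.
The most negative is -7 in column x1, so x1 enters.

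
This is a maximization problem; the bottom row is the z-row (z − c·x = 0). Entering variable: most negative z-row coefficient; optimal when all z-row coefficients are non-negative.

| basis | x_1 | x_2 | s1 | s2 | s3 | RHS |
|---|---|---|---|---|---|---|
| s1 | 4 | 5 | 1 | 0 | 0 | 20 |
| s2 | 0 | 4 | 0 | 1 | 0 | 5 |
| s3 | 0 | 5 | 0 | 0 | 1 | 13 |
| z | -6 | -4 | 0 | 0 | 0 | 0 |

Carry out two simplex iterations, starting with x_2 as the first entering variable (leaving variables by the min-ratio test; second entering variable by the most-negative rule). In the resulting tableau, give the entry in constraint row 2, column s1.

0

Ratio test on column x_2 — row 1: 20/5 = 4; row 2: 5/4 = 5/4; row 3: 13/5 = 13/5. Minimum is 5/4 at row 2 (s2 leaves); pivot element 4.
Divide row 2 by 4; eliminate column x_2 from the other rows.
Second iteration: most negative z-row entry is -6 in column x_1, so x_1 enters.
Ratio test on column x_1 — row 1: (55/4)/4 = 55/16; row 2: entry 0 ≤ 0; row 3: entry 0 ≤ 0. Minimum is 55/16 at row 1 (s1 leaves); pivot element 4.
Divide row 1 by 4; eliminate column x_1 from the other rows.
After both pivots, the entry at constraint row 2, column s1 is 0.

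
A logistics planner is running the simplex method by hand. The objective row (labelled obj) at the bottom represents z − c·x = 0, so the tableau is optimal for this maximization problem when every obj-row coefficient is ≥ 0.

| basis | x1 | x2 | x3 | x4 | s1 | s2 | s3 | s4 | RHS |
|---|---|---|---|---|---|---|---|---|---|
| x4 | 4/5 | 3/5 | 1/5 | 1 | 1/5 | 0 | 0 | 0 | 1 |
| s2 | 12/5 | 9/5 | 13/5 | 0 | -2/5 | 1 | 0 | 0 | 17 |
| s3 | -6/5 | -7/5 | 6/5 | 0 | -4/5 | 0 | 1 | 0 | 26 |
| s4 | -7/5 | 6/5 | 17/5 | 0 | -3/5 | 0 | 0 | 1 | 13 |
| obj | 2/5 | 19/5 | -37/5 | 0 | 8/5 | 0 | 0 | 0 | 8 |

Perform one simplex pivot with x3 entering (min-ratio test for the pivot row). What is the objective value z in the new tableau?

617/17

Ratio test on column x3 — row 1: 1/(1/5) = 5; row 2: 17/(13/5) = 85/13; row 3: 26/(6/5) = 65/3; row 4: 13/(17/5) = 65/17. Minimum is 65/17 at row 4 (s4 leaves); pivot element 17/5.
Pivot on row 4; the obj-row RHS becomes 8 − (-37/5)·(65/17) = 617/17.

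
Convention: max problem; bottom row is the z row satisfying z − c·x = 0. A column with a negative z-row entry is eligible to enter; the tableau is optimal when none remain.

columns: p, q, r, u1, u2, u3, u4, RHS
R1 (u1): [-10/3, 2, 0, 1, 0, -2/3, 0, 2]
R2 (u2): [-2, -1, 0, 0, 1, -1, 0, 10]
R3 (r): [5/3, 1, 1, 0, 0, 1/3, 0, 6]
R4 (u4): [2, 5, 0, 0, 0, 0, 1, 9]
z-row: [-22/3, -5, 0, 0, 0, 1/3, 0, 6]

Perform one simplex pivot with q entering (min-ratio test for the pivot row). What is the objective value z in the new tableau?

11

Ratio test on column q — row 1: 2/2 = 1; row 2: entry -1 ≤ 0; row 3: 6/1 = 6; row 4: 9/5 = 9/5. Minimum is 1 at row 1 (u1 leaves); pivot element 2.
Pivot on row 1; the z-row RHS becomes 6 − (-5)·1 = 11.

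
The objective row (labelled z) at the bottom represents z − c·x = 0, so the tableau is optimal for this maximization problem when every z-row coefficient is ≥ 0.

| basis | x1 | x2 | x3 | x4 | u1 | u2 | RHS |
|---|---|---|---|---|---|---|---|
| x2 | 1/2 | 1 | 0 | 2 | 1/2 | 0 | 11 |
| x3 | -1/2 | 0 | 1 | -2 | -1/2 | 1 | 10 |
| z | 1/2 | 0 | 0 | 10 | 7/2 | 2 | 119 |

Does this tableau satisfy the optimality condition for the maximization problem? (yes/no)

Every z-row coefficient is ≥ 0, so the tableau is optimal.

yes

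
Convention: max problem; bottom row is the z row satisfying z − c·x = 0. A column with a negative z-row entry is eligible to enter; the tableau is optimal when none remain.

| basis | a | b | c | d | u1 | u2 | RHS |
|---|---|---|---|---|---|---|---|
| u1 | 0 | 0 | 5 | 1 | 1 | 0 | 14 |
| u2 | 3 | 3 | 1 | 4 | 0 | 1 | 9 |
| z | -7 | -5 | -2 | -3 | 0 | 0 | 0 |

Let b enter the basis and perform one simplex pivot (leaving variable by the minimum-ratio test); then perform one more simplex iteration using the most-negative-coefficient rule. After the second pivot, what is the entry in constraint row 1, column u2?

0

Ratio test on column b — row 1: entry 0 ≤ 0; row 2: 9/3 = 3. Minimum is 3 at row 2 (u2 leaves); pivot element 3.
Divide row 2 by 3; eliminate column b from the other rows.
Second iteration: most negative z-row entry is -2 in column a, so a enters.
Ratio test on column a — row 1: entry 0 ≤ 0; row 2: 3/1 = 3. Minimum is 3 at row 2 (b leaves); pivot element 1.
Divide row 2 by 1; eliminate column a from the other rows.
After both pivots, the entry at constraint row 1, column u2 is 0.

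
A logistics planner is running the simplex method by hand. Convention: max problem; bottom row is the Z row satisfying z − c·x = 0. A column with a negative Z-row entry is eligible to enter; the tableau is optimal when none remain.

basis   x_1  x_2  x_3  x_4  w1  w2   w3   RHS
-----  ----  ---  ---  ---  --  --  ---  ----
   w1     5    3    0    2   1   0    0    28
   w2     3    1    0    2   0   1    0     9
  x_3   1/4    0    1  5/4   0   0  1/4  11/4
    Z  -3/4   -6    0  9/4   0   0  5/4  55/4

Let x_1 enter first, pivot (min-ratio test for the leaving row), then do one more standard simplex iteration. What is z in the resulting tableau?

271/4

Ratio test on column x_1 — row 1: 28/5 = 28/5; row 2: 9/3 = 3; row 3: (11/4)/(1/4) = 11. Minimum is 3 at row 2 (w2 leaves); pivot element 3.
Pivot on row 2; the Z-row RHS becomes 55/4 − (-3/4)·3 = 16.
Next entering variable (most negative Z-row entry -23/4): x_2.
Ratio test on column x_2 — row 1: 13/(4/3) = 39/4; row 2: 3/(1/3) = 9; row 3: entry -1/12 ≤ 0. Minimum is 9 at row 2 (x_1 leaves); pivot element 1/3.
After the second pivot the Z-row RHS is 16 − (-23/4)·9 = 271/4.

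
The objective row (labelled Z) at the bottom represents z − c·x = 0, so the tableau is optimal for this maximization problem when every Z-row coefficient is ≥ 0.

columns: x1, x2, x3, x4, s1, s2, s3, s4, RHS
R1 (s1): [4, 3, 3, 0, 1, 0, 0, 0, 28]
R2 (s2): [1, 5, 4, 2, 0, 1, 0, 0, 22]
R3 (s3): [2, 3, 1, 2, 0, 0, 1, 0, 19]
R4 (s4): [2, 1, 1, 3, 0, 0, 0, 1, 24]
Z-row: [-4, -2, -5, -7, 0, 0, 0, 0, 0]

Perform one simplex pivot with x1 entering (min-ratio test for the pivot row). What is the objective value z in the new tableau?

28

Ratio test on column x1 — row 1: 28/4 = 7; row 2: 22/1 = 22; row 3: 19/2 = 19/2; row 4: 24/2 = 12. Minimum is 7 at row 1 (s1 leaves); pivot element 4.
Pivot on row 1; the Z-row RHS becomes 0 − (-4)·7 = 28.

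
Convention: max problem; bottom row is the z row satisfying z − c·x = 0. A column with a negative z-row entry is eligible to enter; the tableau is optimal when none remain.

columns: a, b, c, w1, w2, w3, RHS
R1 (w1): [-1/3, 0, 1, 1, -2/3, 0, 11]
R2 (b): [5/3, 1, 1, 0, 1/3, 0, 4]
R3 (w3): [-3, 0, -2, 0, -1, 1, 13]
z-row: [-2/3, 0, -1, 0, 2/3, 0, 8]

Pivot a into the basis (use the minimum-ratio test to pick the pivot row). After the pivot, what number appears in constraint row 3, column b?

Ratio test on column a — row 1: entry -1/3 ≤ 0; row 2: 4/(5/3) = 12/5; row 3: entry -3 ≤ 0. Minimum is 12/5 at row 2 (b leaves); pivot element 5/3.
Divide row 2 by 5/3; eliminate column a from the other rows.
Row 3 update in column b: 0 − (-3)·(3/5) = 9/5.

9/5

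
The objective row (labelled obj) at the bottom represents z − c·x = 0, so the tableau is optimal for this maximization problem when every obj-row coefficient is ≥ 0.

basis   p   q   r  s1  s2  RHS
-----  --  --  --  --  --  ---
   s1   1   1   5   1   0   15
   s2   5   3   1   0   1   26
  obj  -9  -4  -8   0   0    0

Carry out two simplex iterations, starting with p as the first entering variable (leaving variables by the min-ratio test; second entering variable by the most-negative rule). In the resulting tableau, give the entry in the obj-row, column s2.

37/24

Ratio test on column p — row 1: 15/1 = 15; row 2: 26/5 = 26/5. Minimum is 26/5 at row 2 (s2 leaves); pivot element 5.
Divide row 2 by 5; eliminate column p from the other rows.
Second iteration: most negative obj-row entry is -31/5 in column r, so r enters.
Ratio test on column r — row 1: (49/5)/(24/5) = 49/24; row 2: (26/5)/(1/5) = 26. Minimum is 49/24 at row 1 (s1 leaves); pivot element 24/5.
Divide row 1 by 24/5; eliminate column r from the other rows.
After both pivots, the entry at the obj-row, column s2 is 37/24.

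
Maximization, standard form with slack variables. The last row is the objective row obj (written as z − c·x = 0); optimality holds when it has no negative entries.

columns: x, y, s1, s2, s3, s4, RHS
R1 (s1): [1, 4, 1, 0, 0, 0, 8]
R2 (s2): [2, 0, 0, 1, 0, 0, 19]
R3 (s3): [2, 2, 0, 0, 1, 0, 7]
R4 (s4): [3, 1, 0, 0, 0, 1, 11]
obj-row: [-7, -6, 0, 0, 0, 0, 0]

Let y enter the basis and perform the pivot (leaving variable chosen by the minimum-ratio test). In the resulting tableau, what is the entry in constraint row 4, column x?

11/4

Ratio test on column y — row 1: 8/4 = 2; row 2: entry 0 ≤ 0; row 3: 7/2 = 7/2; row 4: 11/1 = 11. Minimum is 2 at row 1 (s1 leaves); pivot element 4.
Divide row 1 by 4; eliminate column y from the other rows.
Row 4 update in column x: 3 − 1·(1/4) = 11/4.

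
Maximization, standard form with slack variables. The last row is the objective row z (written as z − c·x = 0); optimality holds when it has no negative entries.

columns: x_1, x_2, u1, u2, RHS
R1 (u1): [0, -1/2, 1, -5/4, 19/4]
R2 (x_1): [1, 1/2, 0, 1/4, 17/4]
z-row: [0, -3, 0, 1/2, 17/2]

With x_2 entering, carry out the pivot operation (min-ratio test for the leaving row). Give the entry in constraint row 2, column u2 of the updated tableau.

Ratio test on column x_2 — row 1: entry -1/2 ≤ 0; row 2: (17/4)/(1/2) = 17/2. Minimum is 17/2 at row 2 (x_1 leaves); pivot element 1/2.
Divide row 2 by 1/2; eliminate column x_2 from the other rows.
In the new row 2, the u2 entry is the old entry divided by the pivot: (1/4)/(1/2) = 1/2.

1/2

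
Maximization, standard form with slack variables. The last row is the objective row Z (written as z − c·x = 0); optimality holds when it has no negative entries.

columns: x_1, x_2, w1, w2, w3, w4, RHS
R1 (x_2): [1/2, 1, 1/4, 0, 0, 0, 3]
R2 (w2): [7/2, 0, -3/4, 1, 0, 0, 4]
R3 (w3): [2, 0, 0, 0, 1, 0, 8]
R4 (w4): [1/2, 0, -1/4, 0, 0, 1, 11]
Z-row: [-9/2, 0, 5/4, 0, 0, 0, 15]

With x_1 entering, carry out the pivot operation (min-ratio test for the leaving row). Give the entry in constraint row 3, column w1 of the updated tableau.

Ratio test on column x_1 — row 1: 3/(1/2) = 6; row 2: 4/(7/2) = 8/7; row 3: 8/2 = 4; row 4: 11/(1/2) = 22. Minimum is 8/7 at row 2 (w2 leaves); pivot element 7/2.
Divide row 2 by 7/2; eliminate column x_1 from the other rows.
Row 3 update in column w1: 0 − 2·(-3/14) = 3/7.

3/7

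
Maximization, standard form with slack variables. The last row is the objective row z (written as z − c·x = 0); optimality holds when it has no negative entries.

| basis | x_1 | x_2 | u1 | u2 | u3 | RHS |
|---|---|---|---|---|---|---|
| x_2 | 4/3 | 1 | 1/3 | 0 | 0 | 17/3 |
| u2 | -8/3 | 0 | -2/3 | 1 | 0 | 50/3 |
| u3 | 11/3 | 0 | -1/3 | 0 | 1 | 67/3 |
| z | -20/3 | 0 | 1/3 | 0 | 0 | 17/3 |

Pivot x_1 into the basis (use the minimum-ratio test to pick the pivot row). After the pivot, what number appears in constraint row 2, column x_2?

Ratio test on column x_1 — row 1: (17/3)/(4/3) = 17/4; row 2: entry -8/3 ≤ 0; row 3: (67/3)/(11/3) = 67/11. Minimum is 17/4 at row 1 (x_2 leaves); pivot element 4/3.
Divide row 1 by 4/3; eliminate column x_1 from the other rows.
Row 2 update in column x_2: 0 − (-8/3)·(3/4) = 2.

2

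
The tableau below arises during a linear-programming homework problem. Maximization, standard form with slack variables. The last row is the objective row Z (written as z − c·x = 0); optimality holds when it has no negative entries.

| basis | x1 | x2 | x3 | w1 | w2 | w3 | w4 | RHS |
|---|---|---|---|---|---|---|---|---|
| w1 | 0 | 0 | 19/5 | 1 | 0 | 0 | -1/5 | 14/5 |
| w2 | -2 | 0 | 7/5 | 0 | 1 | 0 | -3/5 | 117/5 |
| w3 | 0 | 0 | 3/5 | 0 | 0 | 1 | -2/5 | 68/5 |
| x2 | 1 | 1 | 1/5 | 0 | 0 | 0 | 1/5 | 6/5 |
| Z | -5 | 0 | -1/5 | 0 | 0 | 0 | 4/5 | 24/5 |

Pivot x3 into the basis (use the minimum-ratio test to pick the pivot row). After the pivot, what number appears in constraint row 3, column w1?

-3/19

Ratio test on column x3 — row 1: (14/5)/(19/5) = 14/19; row 2: (117/5)/(7/5) = 117/7; row 3: (68/5)/(3/5) = 68/3; row 4: (6/5)/(1/5) = 6. Minimum is 14/19 at row 1 (w1 leaves); pivot element 19/5.
Divide row 1 by 19/5; eliminate column x3 from the other rows.
Row 3 update in column w1: 0 − (3/5)·(5/19) = -3/19.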